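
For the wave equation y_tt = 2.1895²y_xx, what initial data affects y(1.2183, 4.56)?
Domain of dependence: [-8.76582, 11.20242]. Signals travel at speed 2.1895, so data within |x - 1.2183| ≤ 2.1895·4.56 = 9.98412 can reach the point.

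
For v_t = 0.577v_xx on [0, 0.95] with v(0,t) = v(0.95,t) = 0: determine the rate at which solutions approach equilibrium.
Eigenvalues: λₙ = 0.577n²π²/0.95².
First three modes:
  n=1: λ₁ = 0.577π²/0.95² ≈ 6.31
  n=2: λ₂ = 2.308π²/0.95² ≈ 25.24 (4× faster decay)
  n=3: λ₃ = 5.193π²/0.95² ≈ 56.79 (9× faster decay)
As t → ∞, higher modes decay exponentially faster. The n=1 mode dominates: v ~ c₁ sin(πx/0.95) e^{-λ₁t}.
Decay rate: λ₁ = 0.577π²/0.95² ≈ 6.31.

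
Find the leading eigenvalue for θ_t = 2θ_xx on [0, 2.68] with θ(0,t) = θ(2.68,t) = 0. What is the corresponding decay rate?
Eigenvalues: λₙ = 2n²π²/2.68².
First three modes:
  n=1: λ₁ = 2π²/2.68² ≈ 2.748
  n=2: λ₂ = 8π²/2.68² ≈ 10.993 (4× faster decay)
  n=3: λ₃ = 18π²/2.68² ≈ 24.734 (9× faster decay)
As t → ∞, higher modes decay exponentially faster. The n=1 mode dominates: θ ~ c₁ sin(πx/2.68) e^{-λ₁t}.
Decay rate: λ₁ = 2π²/2.68² ≈ 2.748.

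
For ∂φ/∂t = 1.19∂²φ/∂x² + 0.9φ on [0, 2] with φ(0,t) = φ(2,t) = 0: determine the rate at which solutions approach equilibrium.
Eigenvalues: λₙ = 1.19n²π²/2² - 0.9.
First three modes:
  n=1: λ₁ = 1.19π²/2² - 0.9 ≈ 2.036
  n=2: λ₂ = 4.76π²/2² - 0.9 ≈ 10.845
  n=3: λ₃ = 10.71π²/2² - 0.9 ≈ 25.526
Since 1.19π²/2² ≈ 2.936 > 0.9, all λₙ > 0.
The n=1 mode decays slowest → dominates as t → ∞.
Asymptotic: φ ~ c₁ sin(πx/2) e^{-λ₁t} with decay rate λ₁ ≈ 2.036.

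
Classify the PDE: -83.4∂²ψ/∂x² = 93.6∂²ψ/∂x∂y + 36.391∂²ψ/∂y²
Rewriting in standard form: -83.4∂²ψ/∂x² - 93.6∂²ψ/∂x∂y - 36.391∂²ψ/∂y² = 0. A = -83.4, B = -93.6, C = -36.391. Discriminant B² - 4AC = -3379.0776. Since -3379.0776 < 0, elliptic.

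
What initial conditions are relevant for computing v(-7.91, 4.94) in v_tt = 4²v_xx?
Domain of dependence: [-27.67, 11.85]. Signals travel at speed 4, so data within |x - -7.91| ≤ 4·4.94 = 19.76 can reach the point.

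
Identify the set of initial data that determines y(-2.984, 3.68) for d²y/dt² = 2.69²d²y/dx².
Domain of dependence: [-12.8832, 6.9152]. Signals travel at speed 2.69, so data within |x - -2.984| ≤ 2.69·3.68 = 9.8992 can reach the point.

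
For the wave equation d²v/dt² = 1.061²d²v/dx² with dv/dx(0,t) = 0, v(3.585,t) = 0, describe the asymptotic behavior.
v oscillates (no decay). Energy is conserved; the solution oscillates indefinitely as standing waves.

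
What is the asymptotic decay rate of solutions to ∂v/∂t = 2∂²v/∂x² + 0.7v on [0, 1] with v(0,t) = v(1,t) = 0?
Eigenvalues: λₙ = 2n²π²/1² - 0.7.
First three modes:
  n=1: λ₁ = 2π² - 0.7 ≈ 19.039
  n=2: λ₂ = 8π² - 0.7 ≈ 78.257
  n=3: λ₃ = 18π² - 0.7 ≈ 176.953
Since 2π² ≈ 19.739 > 0.7, all λₙ > 0.
The n=1 mode decays slowest → dominates as t → ∞.
Asymptotic: v ~ c₁ sin(πx/1) e^{-λ₁t} with decay rate λ₁ ≈ 19.039.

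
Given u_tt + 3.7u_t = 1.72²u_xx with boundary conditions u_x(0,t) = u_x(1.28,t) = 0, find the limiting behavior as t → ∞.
u → constant (steady state). Damping (γ=3.7) dissipates the nonconstant modes; with Neumann BCs the spatial average obeys M''+γM'=0 and tends to a finite limit.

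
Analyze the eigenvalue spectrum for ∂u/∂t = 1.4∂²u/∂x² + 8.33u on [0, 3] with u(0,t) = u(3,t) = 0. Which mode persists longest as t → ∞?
Eigenvalues: λₙ = 1.4n²π²/3² - 8.33.
First three modes:
  n=1: λ₁ = 1.4π²/3² - 8.33 ≈ -6.795
  n=2: λ₂ = 5.6π²/3² - 8.33 ≈ -2.189
  n=3: λ₃ = 12.6π²/3² - 8.33 ≈ 5.487
Since 1.4π²/3² ≈ 1.535 < 8.33, λ₁ < 0.
The n=1 mode grows fastest (−λₙ is largest for n=1) → dominates.
Asymptotic: u ~ c₁ sin(πx/3) e^{6.795t} (exponential growth at rate −λ₁ ≈ 6.795).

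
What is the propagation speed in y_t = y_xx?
Infinite. The heat equation is parabolic, not hyperbolic, so disturbances propagate instantly.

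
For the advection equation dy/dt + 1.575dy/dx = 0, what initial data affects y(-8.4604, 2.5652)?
A single point: x = -12.50059. The characteristic through (-8.4604, 2.5652) is x - 1.575t = const, so x = -8.4604 - 1.575·2.5652 = -12.50059.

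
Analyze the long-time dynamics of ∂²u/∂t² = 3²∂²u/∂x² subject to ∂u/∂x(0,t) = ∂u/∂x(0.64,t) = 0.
Long-time behavior: u oscillates about a mean that drifts linearly in t (generically unbounded; no decay). There is no damping, so the nonconstant modes persist as standing waves (energy conserved, no decay). But with Neumann conditions at both ends the constant mode has eigenvalue 0: the spatial mean M(t) of u satisfies M'' = 0, so M(t) = M(0) + M'(0)·t. Unless the initial velocity has zero mean (∫u_t(x,0)dx = 0), the solution grows linearly in t (unbounded, though not exponentially); if it does have zero mean, the solution stays bounded and simply oscillates.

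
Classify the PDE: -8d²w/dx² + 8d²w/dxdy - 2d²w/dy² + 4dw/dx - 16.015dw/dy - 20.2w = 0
A = -8, B = 8, C = -2. Discriminant B² - 4AC = 0. Since 0 = 0, parabolic.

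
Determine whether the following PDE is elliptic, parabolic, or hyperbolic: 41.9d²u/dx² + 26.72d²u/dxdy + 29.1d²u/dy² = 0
Coefficients: A = 41.9, B = 26.72, C = 29.1. B² - 4AC = -4163.2016, which is negative, so the equation is elliptic.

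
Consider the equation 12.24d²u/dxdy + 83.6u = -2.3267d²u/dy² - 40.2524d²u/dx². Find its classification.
Rewriting in standard form: 40.2524d²u/dx² + 12.24d²u/dxdy + 2.3267d²u/dy² + 83.6u = 0. Elliptic. (A = 40.2524, B = 12.24, C = 2.3267 gives B² - 4AC = -224.80343632.)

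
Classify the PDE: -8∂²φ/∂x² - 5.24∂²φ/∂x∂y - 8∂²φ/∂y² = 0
A = -8, B = -5.24, C = -8. Discriminant B² - 4AC = -228.5424. Since -228.5424 < 0, elliptic.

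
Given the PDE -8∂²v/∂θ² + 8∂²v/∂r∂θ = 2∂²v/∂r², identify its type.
Rewriting in standard form: -2∂²v/∂r² + 8∂²v/∂r∂θ - 8∂²v/∂θ² = 0. The second-order coefficients are A = -2, B = 8, C = -8. Since B² - 4AC = 0 = 0, this is a parabolic PDE.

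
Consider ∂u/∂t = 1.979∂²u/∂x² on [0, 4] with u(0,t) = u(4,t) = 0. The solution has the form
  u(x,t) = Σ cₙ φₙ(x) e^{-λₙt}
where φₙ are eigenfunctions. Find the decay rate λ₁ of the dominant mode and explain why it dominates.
Eigenvalues: λₙ = 1.979n²π²/4².
First three modes:
  n=1: λ₁ = 1.979π²/4² ≈ 1.221
  n=2: λ₂ = 7.916π²/4² ≈ 4.883 (4× faster decay)
  n=3: λ₃ = 17.811π²/4² ≈ 10.987 (9× faster decay)
As t → ∞, higher modes decay exponentially faster. The n=1 mode dominates: u ~ c₁ sin(πx/4) e^{-λ₁t}.
Decay rate: λ₁ = 1.979π²/4² ≈ 1.221.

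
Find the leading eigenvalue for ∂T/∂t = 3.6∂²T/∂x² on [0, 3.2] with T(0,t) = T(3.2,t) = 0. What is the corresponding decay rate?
Eigenvalues: λₙ = 3.6n²π²/3.2².
First three modes:
  n=1: λ₁ = 3.6π²/3.2² ≈ 3.47
  n=2: λ₂ = 14.4π²/3.2² ≈ 13.879 (4× faster decay)
  n=3: λ₃ = 32.4π²/3.2² ≈ 31.228 (9× faster decay)
As t → ∞, higher modes decay exponentially faster. The n=1 mode dominates: T ~ c₁ sin(πx/3.2) e^{-λ₁t}.
Decay rate: λ₁ = 3.6π²/3.2² ≈ 3.47.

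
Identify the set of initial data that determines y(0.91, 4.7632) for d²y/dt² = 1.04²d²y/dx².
Domain of dependence: [-4.043728, 5.863728]. Signals travel at speed 1.04, so data within |x - 0.91| ≤ 1.04·4.7632 = 4.953728 can reach the point.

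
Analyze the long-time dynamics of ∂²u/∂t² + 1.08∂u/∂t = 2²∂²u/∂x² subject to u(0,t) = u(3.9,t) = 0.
Long-time behavior: u → 0. Damping (γ=1.08) dissipates energy; oscillations decay exponentially.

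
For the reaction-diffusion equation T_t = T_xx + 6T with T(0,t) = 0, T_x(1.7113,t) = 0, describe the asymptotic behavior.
T grows unboundedly. Reaction dominates diffusion (r=6 > κπ²/(4L²)≈0.84); solution grows exponentially.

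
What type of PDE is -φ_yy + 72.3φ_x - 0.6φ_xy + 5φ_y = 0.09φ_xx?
Rewriting in standard form: -0.09φ_xx - 0.6φ_xy - φ_yy + 72.3φ_x + 5φ_y = 0. With A = -0.09, B = -0.6, C = -1, the discriminant is 0. This is a parabolic PDE.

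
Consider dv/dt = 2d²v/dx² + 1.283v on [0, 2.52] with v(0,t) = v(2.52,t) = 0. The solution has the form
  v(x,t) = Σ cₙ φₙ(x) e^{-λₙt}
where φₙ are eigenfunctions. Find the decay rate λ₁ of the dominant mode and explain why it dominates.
Eigenvalues: λₙ = 2n²π²/2.52² - 1.283.
First three modes:
  n=1: λ₁ = 2π²/2.52² - 1.283 ≈ 1.825
  n=2: λ₂ = 8π²/2.52² - 1.283 ≈ 11.15
  n=3: λ₃ = 18π²/2.52² - 1.283 ≈ 26.692
Since 2π²/2.52² ≈ 3.108 > 1.283, all λₙ > 0.
The n=1 mode decays slowest → dominates as t → ∞.
Asymptotic: v ~ c₁ sin(πx/2.52) e^{-λ₁t} with decay rate λ₁ ≈ 1.825.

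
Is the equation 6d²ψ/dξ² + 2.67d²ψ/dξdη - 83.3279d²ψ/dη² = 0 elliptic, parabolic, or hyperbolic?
Computing B² - 4AC with A = 6, B = 2.67, C = -83.3279: discriminant = 2006.9985 (positive). Answer: hyperbolic.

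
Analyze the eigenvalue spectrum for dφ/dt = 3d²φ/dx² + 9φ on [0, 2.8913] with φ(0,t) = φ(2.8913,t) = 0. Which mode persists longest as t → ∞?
Eigenvalues: λₙ = 3n²π²/2.8913² - 9.
First three modes:
  n=1: λ₁ = 3π²/2.8913² - 9 ≈ -5.458
  n=2: λ₂ = 12π²/2.8913² - 9 ≈ 5.168
  n=3: λ₃ = 27π²/2.8913² - 9 ≈ 22.877
Since 3π²/2.8913² ≈ 3.542 < 9, λ₁ < 0.
The n=1 mode grows fastest (−λₙ is largest for n=1) → dominates.
Asymptotic: φ ~ c₁ sin(πx/2.8913) e^{5.458t} (exponential growth at rate −λ₁ ≈ 5.458).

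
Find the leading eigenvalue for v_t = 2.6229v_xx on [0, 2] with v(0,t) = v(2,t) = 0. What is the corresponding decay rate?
Eigenvalues: λₙ = 2.6229n²π²/2².
First three modes:
  n=1: λ₁ = 2.6229π²/2² ≈ 6.472
  n=2: λ₂ = 10.4916π²/2² ≈ 25.887 (4× faster decay)
  n=3: λ₃ = 23.6061π²/2² ≈ 58.246 (9× faster decay)
As t → ∞, higher modes decay exponentially faster. The n=1 mode dominates: v ~ c₁ sin(πx/2) e^{-λ₁t}.
Decay rate: λ₁ = 2.6229π²/2² ≈ 6.472.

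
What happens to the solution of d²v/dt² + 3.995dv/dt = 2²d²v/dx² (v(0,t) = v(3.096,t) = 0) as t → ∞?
v → 0. Damping (γ=3.995) dissipates energy; oscillations decay exponentially.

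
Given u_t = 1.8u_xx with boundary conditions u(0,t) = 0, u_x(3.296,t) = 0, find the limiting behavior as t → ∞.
u → 0. Heat escapes through the Dirichlet boundary.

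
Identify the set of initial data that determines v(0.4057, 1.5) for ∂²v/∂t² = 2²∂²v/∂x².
Domain of dependence: [-2.5943, 3.4057]. Signals travel at speed 2, so data within |x - 0.4057| ≤ 2·1.5 = 3 can reach the point.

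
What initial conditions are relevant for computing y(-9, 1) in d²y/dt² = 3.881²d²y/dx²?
Domain of dependence: [-12.881, -5.119]. Signals travel at speed 3.881, so data within |x - -9| ≤ 3.881·1 = 3.881 can reach the point.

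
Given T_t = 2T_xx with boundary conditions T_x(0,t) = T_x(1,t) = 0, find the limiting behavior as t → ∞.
T → constant (steady state). Heat is conserved (no flux at boundaries); solution approaches the spatial average.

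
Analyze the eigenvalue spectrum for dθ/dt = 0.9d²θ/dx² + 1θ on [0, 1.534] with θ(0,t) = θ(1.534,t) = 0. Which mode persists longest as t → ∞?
Eigenvalues: λₙ = 0.9n²π²/1.534² - 1.
First three modes:
  n=1: λ₁ = 0.9π²/1.534² - 1 ≈ 2.775
  n=2: λ₂ = 3.6π²/1.534² - 1 ≈ 14.099
  n=3: λ₃ = 8.1π²/1.534² - 1 ≈ 32.973
Since 0.9π²/1.534² ≈ 3.775 > 1, all λₙ > 0.
The n=1 mode decays slowest → dominates as t → ∞.
Asymptotic: θ ~ c₁ sin(πx/1.534) e^{-λ₁t} with decay rate λ₁ ≈ 2.775.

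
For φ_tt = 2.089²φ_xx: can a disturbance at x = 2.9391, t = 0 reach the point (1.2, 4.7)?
Yes. The domain of dependence is [-8.6183, 11.0183], and 2.9391 ∈ [-8.6183, 11.0183].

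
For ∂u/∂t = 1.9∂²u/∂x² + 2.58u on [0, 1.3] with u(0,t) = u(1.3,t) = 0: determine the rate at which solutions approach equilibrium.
Eigenvalues: λₙ = 1.9n²π²/1.3² - 2.58.
First three modes:
  n=1: λ₁ = 1.9π²/1.3² - 2.58 ≈ 8.516
  n=2: λ₂ = 7.6π²/1.3² - 2.58 ≈ 41.804
  n=3: λ₃ = 17.1π²/1.3² - 2.58 ≈ 97.284
Since 1.9π²/1.3² ≈ 11.096 > 2.58, all λₙ > 0.
The n=1 mode decays slowest → dominates as t → ∞.
Asymptotic: u ~ c₁ sin(πx/1.3) e^{-λ₁t} with decay rate λ₁ ≈ 8.516.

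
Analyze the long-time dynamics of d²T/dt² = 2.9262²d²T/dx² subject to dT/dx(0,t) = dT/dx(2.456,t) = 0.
Long-time behavior: T oscillates about a mean that drifts linearly in t (generically unbounded; no decay). There is no damping, so the nonconstant modes persist as standing waves (energy conserved, no decay). But with Neumann conditions at both ends the constant mode has eigenvalue 0: the spatial mean M(t) of T satisfies M'' = 0, so M(t) = M(0) + M'(0)·t. Unless the initial velocity has zero mean (∫T_t(x,0)dx = 0), the solution grows linearly in t (unbounded, though not exponentially); if it does have zero mean, the solution stays bounded and simply oscillates.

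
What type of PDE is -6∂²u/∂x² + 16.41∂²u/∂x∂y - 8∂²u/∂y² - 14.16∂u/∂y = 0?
With A = -6, B = 16.41, C = -8, the discriminant is 77.2881. This is a hyperbolic PDE.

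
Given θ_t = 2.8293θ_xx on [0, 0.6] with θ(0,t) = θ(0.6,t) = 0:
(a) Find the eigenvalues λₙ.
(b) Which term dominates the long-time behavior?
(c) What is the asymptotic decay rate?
Eigenvalues: λₙ = 2.8293n²π²/0.6².
First three modes:
  n=1: λ₁ = 2.8293π²/0.6² ≈ 77.567
  n=2: λ₂ = 11.3172π²/0.6² ≈ 310.267 (4× faster decay)
  n=3: λ₃ = 25.4637π²/0.6² ≈ 698.102 (9× faster decay)
As t → ∞, higher modes decay exponentially faster. The n=1 mode dominates: θ ~ c₁ sin(πx/0.6) e^{-λ₁t}.
Decay rate: λ₁ = 2.8293π²/0.6² ≈ 77.567.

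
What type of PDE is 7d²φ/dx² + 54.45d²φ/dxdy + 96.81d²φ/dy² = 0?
With A = 7, B = 54.45, C = 96.81, the discriminant is 254.1225. This is a hyperbolic PDE.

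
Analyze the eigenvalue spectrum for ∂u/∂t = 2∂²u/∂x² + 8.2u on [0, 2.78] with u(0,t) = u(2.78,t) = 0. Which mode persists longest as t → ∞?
Eigenvalues: λₙ = 2n²π²/2.78² - 8.2.
First three modes:
  n=1: λ₁ = 2π²/2.78² - 8.2 ≈ -5.646
  n=2: λ₂ = 8π²/2.78² - 8.2 ≈ 2.016
  n=3: λ₃ = 18π²/2.78² - 8.2 ≈ 14.787
Since 2π²/2.78² ≈ 2.554 < 8.2, λ₁ < 0.
The n=1 mode grows fastest (−λₙ is largest for n=1) → dominates.
Asymptotic: u ~ c₁ sin(πx/2.78) e^{5.646t} (exponential growth at rate −λ₁ ≈ 5.646).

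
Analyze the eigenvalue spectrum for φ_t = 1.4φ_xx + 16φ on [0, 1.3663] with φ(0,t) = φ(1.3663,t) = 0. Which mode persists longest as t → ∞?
Eigenvalues: λₙ = 1.4n²π²/1.3663² - 16.
First three modes:
  n=1: λ₁ = 1.4π²/1.3663² - 16 ≈ -8.598
  n=2: λ₂ = 5.6π²/1.3663² - 16 ≈ 13.607
  n=3: λ₃ = 12.6π²/1.3663² - 16 ≈ 50.616
Since 1.4π²/1.3663² ≈ 7.402 < 16, λ₁ < 0.
The n=1 mode grows fastest (−λₙ is largest for n=1) → dominates.
Asymptotic: φ ~ c₁ sin(πx/1.3663) e^{8.598t} (exponential growth at rate −λ₁ ≈ 8.598).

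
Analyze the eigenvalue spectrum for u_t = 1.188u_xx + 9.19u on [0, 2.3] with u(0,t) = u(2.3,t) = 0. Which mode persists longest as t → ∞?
Eigenvalues: λₙ = 1.188n²π²/2.3² - 9.19.
First three modes:
  n=1: λ₁ = 1.188π²/2.3² - 9.19 ≈ -6.974
  n=2: λ₂ = 4.752π²/2.3² - 9.19 ≈ -0.324
  n=3: λ₃ = 10.692π²/2.3² - 9.19 ≈ 10.758
Since 1.188π²/2.3² ≈ 2.216 < 9.19, λ₁ < 0.
The n=1 mode grows fastest (−λₙ is largest for n=1) → dominates.
Asymptotic: u ~ c₁ sin(πx/2.3) e^{6.974t} (exponential growth at rate −λ₁ ≈ 6.974).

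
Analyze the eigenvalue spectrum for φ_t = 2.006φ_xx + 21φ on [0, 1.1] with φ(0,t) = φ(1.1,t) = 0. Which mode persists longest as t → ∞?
Eigenvalues: λₙ = 2.006n²π²/1.1² - 21.
First three modes:
  n=1: λ₁ = 2.006π²/1.1² - 21 ≈ -4.638
  n=2: λ₂ = 8.024π²/1.1² - 21 ≈ 44.449
  n=3: λ₃ = 18.054π²/1.1² - 21 ≈ 126.261
Since 2.006π²/1.1² ≈ 16.362 < 21, λ₁ < 0.
The n=1 mode grows fastest (−λₙ is largest for n=1) → dominates.
Asymptotic: φ ~ c₁ sin(πx/1.1) e^{4.638t} (exponential growth at rate −λ₁ ≈ 4.638).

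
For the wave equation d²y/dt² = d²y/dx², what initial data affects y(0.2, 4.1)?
Domain of dependence: [-3.9, 4.3]. Signals travel at speed 1, so data within |x - 0.2| ≤ 1·4.1 = 4.1 can reach the point.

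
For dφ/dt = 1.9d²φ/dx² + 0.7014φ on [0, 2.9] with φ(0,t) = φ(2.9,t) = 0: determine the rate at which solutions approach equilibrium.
Eigenvalues: λₙ = 1.9n²π²/2.9² - 0.7014.
First three modes:
  n=1: λ₁ = 1.9π²/2.9² - 0.7014 ≈ 1.528
  n=2: λ₂ = 7.6π²/2.9² - 0.7014 ≈ 8.218
  n=3: λ₃ = 17.1π²/2.9² - 0.7014 ≈ 19.366
Since 1.9π²/2.9² ≈ 2.23 > 0.7014, all λₙ > 0.
The n=1 mode decays slowest → dominates as t → ∞.
Asymptotic: φ ~ c₁ sin(πx/2.9) e^{-λ₁t} with decay rate λ₁ ≈ 1.528.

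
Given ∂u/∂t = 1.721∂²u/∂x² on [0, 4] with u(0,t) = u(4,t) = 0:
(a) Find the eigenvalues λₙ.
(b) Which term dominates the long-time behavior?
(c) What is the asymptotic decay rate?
Eigenvalues: λₙ = 1.721n²π²/4².
First three modes:
  n=1: λ₁ = 1.721π²/4² ≈ 1.062
  n=2: λ₂ = 6.884π²/4² ≈ 4.246 (4× faster decay)
  n=3: λ₃ = 15.489π²/4² ≈ 9.554 (9× faster decay)
As t → ∞, higher modes decay exponentially faster. The n=1 mode dominates: u ~ c₁ sin(πx/4) e^{-λ₁t}.
Decay rate: λ₁ = 1.721π²/4² ≈ 1.062.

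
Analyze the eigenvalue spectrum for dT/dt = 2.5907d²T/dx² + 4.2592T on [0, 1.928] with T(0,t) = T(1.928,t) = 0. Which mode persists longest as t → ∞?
Eigenvalues: λₙ = 2.5907n²π²/1.928² - 4.2592.
First three modes:
  n=1: λ₁ = 2.5907π²/1.928² - 4.2592 ≈ 2.619
  n=2: λ₂ = 10.3628π²/1.928² - 4.2592 ≈ 23.255
  n=3: λ₃ = 23.3163π²/1.928² - 4.2592 ≈ 57.649
Since 2.5907π²/1.928² ≈ 6.879 > 4.2592, all λₙ > 0.
The n=1 mode decays slowest → dominates as t → ∞.
Asymptotic: T ~ c₁ sin(πx/1.928) e^{-λ₁t} with decay rate λ₁ ≈ 2.619.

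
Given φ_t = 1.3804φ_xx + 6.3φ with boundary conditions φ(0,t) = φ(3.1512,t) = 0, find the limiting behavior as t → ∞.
φ grows unboundedly. Reaction dominates diffusion (r=6.3 > κπ²/L²≈1.37); solution grows exponentially.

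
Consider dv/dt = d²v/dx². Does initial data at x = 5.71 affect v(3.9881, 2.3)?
Yes, for any finite x. The heat equation has infinite propagation speed, so all initial data affects all points at any t > 0.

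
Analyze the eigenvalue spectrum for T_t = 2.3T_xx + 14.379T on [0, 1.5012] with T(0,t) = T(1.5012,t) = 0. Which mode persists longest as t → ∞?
Eigenvalues: λₙ = 2.3n²π²/1.5012² - 14.379.
First three modes:
  n=1: λ₁ = 2.3π²/1.5012² - 14.379 ≈ -4.306
  n=2: λ₂ = 9.2π²/1.5012² - 14.379 ≈ 25.912
  n=3: λ₃ = 20.7π²/1.5012² - 14.379 ≈ 76.276
Since 2.3π²/1.5012² ≈ 10.073 < 14.379, λ₁ < 0.
The n=1 mode grows fastest (−λₙ is largest for n=1) → dominates.
Asymptotic: T ~ c₁ sin(πx/1.5012) e^{4.306t} (exponential growth at rate −λ₁ ≈ 4.306).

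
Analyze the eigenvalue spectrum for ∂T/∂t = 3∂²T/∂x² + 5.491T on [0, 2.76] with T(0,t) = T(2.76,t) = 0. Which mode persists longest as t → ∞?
Eigenvalues: λₙ = 3n²π²/2.76² - 5.491.
First three modes:
  n=1: λ₁ = 3π²/2.76² - 5.491 ≈ -1.604
  n=2: λ₂ = 12π²/2.76² - 5.491 ≈ 10.057
  n=3: λ₃ = 27π²/2.76² - 5.491 ≈ 29.491
Since 3π²/2.76² ≈ 3.887 < 5.491, λ₁ < 0.
The n=1 mode grows fastest (−λₙ is largest for n=1) → dominates.
Asymptotic: T ~ c₁ sin(πx/2.76) e^{1.604t} (exponential growth at rate −λ₁ ≈ 1.604).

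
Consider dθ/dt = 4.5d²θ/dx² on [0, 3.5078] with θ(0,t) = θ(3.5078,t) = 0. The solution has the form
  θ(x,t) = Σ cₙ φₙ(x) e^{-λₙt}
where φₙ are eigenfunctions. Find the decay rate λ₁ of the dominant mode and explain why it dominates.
Eigenvalues: λₙ = 4.5n²π²/3.5078².
First three modes:
  n=1: λ₁ = 4.5π²/3.5078² ≈ 3.609
  n=2: λ₂ = 18π²/3.5078² ≈ 14.438 (4× faster decay)
  n=3: λ₃ = 40.5π²/3.5078² ≈ 32.485 (9× faster decay)
As t → ∞, higher modes decay exponentially faster. The n=1 mode dominates: θ ~ c₁ sin(πx/3.5078) e^{-λ₁t}.
Decay rate: λ₁ = 4.5π²/3.5078² ≈ 3.609.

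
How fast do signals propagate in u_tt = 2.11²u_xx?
Speed = 2.11. Information travels along characteristics x = x₀ ± 2.11t.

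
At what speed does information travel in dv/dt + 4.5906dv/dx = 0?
Speed = 4.5906. Information travels along x - 4.5906t = const (rightward).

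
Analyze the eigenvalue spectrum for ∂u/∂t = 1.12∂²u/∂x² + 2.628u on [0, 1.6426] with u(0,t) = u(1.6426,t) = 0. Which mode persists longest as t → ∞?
Eigenvalues: λₙ = 1.12n²π²/1.6426² - 2.628.
First three modes:
  n=1: λ₁ = 1.12π²/1.6426² - 2.628 ≈ 1.469
  n=2: λ₂ = 4.48π²/1.6426² - 2.628 ≈ 13.76
  n=3: λ₃ = 10.08π²/1.6426² - 2.628 ≈ 34.244
Since 1.12π²/1.6426² ≈ 4.097 > 2.628, all λₙ > 0.
The n=1 mode decays slowest → dominates as t → ∞.
Asymptotic: u ~ c₁ sin(πx/1.6426) e^{-λ₁t} with decay rate λ₁ ≈ 1.469.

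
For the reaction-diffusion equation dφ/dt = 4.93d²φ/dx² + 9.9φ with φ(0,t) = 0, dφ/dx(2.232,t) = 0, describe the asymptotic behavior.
φ grows unboundedly. Reaction dominates diffusion (r=9.9 > κπ²/(4L²)≈2.44); solution grows exponentially.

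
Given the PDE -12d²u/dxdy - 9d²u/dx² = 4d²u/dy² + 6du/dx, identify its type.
Rewriting in standard form: -9d²u/dx² - 12d²u/dxdy - 4d²u/dy² - 6du/dx = 0. The second-order coefficients are A = -9, B = -12, C = -4. Since B² - 4AC = 0 = 0, this is a parabolic PDE.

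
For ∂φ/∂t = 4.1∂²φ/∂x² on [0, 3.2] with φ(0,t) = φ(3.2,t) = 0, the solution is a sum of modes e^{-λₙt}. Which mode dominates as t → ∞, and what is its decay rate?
Eigenvalues: λₙ = 4.1n²π²/3.2².
First three modes:
  n=1: λ₁ = 4.1π²/3.2² ≈ 3.952
  n=2: λ₂ = 16.4π²/3.2² ≈ 15.807 (4× faster decay)
  n=3: λ₃ = 36.9π²/3.2² ≈ 35.565 (9× faster decay)
As t → ∞, higher modes decay exponentially faster. The n=1 mode dominates: φ ~ c₁ sin(πx/3.2) e^{-λ₁t}.
Decay rate: λ₁ = 4.1π²/3.2² ≈ 3.952.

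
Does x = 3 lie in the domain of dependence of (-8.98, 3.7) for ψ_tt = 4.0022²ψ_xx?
Yes. The domain of dependence is [-23.78814, 5.82814], and 3 ∈ [-23.78814, 5.82814].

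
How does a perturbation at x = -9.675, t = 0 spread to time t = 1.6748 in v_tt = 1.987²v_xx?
Domain of influence: [-13.0028276, -6.3471724]. Data at x = -9.675 spreads outward at speed 1.987.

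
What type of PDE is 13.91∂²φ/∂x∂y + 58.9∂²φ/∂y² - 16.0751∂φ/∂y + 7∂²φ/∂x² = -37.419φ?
Rewriting in standard form: 7∂²φ/∂x² + 13.91∂²φ/∂x∂y + 58.9∂²φ/∂y² - 16.0751∂φ/∂y + 37.419φ = 0. With A = 7, B = 13.91, C = 58.9, the discriminant is -1455.7119. This is an elliptic PDE.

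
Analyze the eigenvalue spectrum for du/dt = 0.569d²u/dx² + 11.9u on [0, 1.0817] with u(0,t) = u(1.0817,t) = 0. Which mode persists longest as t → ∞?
Eigenvalues: λₙ = 0.569n²π²/1.0817² - 11.9.
First three modes:
  n=1: λ₁ = 0.569π²/1.0817² - 11.9 ≈ -7.1
  n=2: λ₂ = 2.276π²/1.0817² - 11.9 ≈ 7.298
  n=3: λ₃ = 5.121π²/1.0817² - 11.9 ≈ 31.296
Since 0.569π²/1.0817² ≈ 4.8 < 11.9, λ₁ < 0.
The n=1 mode grows fastest (−λₙ is largest for n=1) → dominates.
Asymptotic: u ~ c₁ sin(πx/1.0817) e^{7.1t} (exponential growth at rate −λ₁ ≈ 7.1).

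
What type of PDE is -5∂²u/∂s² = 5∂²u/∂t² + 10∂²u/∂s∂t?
Rewriting in standard form: -5∂²u/∂s² - 10∂²u/∂s∂t - 5∂²u/∂t² = 0. With A = -5, B = -10, C = -5, the discriminant is 0. This is a parabolic PDE.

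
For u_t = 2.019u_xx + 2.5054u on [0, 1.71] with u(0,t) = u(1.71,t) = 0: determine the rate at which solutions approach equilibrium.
Eigenvalues: λₙ = 2.019n²π²/1.71² - 2.5054.
First three modes:
  n=1: λ₁ = 2.019π²/1.71² - 2.5054 ≈ 4.309
  n=2: λ₂ = 8.076π²/1.71² - 2.5054 ≈ 24.753
  n=3: λ₃ = 18.171π²/1.71² - 2.5054 ≈ 58.826
Since 2.019π²/1.71² ≈ 6.815 > 2.5054, all λₙ > 0.
The n=1 mode decays slowest → dominates as t → ∞.
Asymptotic: u ~ c₁ sin(πx/1.71) e^{-λ₁t} with decay rate λ₁ ≈ 4.309.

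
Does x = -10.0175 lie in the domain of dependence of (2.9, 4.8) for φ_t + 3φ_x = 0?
No. Only data at x = -11.5 affects (2.9, 4.8). Advection has one-way propagation along characteristics.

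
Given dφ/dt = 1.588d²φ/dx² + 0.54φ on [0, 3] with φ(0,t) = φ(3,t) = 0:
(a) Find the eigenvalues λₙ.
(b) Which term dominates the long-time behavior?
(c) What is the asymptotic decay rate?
Eigenvalues: λₙ = 1.588n²π²/3² - 0.54.
First three modes:
  n=1: λ₁ = 1.588π²/3² - 0.54 ≈ 1.201
  n=2: λ₂ = 6.352π²/3² - 0.54 ≈ 6.426
  n=3: λ₃ = 14.292π²/3² - 0.54 ≈ 15.133
Since 1.588π²/3² ≈ 1.741 > 0.54, all λₙ > 0.
The n=1 mode decays slowest → dominates as t → ∞.
Asymptotic: φ ~ c₁ sin(πx/3) e^{-λ₁t} with decay rate λ₁ ≈ 1.201.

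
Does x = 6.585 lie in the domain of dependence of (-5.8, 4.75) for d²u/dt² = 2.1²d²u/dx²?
No. The domain of dependence is [-15.775, 4.175], and 6.585 is outside this interval.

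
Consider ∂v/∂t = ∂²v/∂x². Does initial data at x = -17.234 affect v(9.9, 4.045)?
Yes, for any finite x. The heat equation has infinite propagation speed, so all initial data affects all points at any t > 0.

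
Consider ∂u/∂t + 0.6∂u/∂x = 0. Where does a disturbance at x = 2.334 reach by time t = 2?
At x = 3.534. The characteristic carries data from (2.334, 0) to (3.534, 2).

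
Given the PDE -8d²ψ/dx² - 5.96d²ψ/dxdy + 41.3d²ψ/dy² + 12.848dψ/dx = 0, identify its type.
The second-order coefficients are A = -8, B = -5.96, C = 41.3. Since B² - 4AC = 1357.1216 > 0, this is a hyperbolic PDE.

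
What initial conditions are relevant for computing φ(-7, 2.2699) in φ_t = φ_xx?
The entire real line. The heat equation has infinite propagation speed: any initial disturbance instantly affects all points (though exponentially small far away).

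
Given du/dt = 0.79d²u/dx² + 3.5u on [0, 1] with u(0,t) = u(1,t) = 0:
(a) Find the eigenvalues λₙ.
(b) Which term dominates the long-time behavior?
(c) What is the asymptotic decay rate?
Eigenvalues: λₙ = 0.79n²π²/1² - 3.5.
First three modes:
  n=1: λ₁ = 0.79π² - 3.5 ≈ 4.297
  n=2: λ₂ = 3.16π² - 3.5 ≈ 27.688
  n=3: λ₃ = 7.11π² - 3.5 ≈ 66.673
Since 0.79π² ≈ 7.797 > 3.5, all λₙ > 0.
The n=1 mode decays slowest → dominates as t → ∞.
Asymptotic: u ~ c₁ sin(πx/1) e^{-λ₁t} with decay rate λ₁ ≈ 4.297.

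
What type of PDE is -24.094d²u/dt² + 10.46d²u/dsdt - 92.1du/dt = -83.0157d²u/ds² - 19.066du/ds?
Rewriting in standard form: 83.0157d²u/ds² + 10.46d²u/dsdt - 24.094d²u/dt² + 19.066du/ds - 92.1du/dt = 0. With A = 83.0157, B = 10.46, C = -24.094, the discriminant is 8110.1327032. This is a hyperbolic PDE.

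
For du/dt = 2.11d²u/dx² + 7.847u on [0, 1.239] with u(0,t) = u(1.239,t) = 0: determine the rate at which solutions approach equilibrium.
Eigenvalues: λₙ = 2.11n²π²/1.239² - 7.847.
First three modes:
  n=1: λ₁ = 2.11π²/1.239² - 7.847 ≈ 5.719
  n=2: λ₂ = 8.44π²/1.239² - 7.847 ≈ 46.415
  n=3: λ₃ = 18.99π²/1.239² - 7.847 ≈ 114.244
Since 2.11π²/1.239² ≈ 13.566 > 7.847, all λₙ > 0.
The n=1 mode decays slowest → dominates as t → ∞.
Asymptotic: u ~ c₁ sin(πx/1.239) e^{-λ₁t} with decay rate λ₁ ≈ 5.719.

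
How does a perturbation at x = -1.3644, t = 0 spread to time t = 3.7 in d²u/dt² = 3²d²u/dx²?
Domain of influence: [-12.4644, 9.7356]. Data at x = -1.3644 spreads outward at speed 3.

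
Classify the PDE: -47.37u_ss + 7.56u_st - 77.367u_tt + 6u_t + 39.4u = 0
A = -47.37, B = 7.56, C = -77.367. Discriminant B² - 4AC = -14602.34556. Since -14602.34556 < 0, elliptic.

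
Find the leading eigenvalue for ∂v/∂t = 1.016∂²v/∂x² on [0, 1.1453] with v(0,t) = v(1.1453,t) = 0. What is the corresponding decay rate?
Eigenvalues: λₙ = 1.016n²π²/1.1453².
First three modes:
  n=1: λ₁ = 1.016π²/1.1453² ≈ 7.645
  n=2: λ₂ = 4.064π²/1.1453² ≈ 30.578 (4× faster decay)
  n=3: λ₃ = 9.144π²/1.1453² ≈ 68.801 (9× faster decay)
As t → ∞, higher modes decay exponentially faster. The n=1 mode dominates: v ~ c₁ sin(πx/1.1453) e^{-λ₁t}.
Decay rate: λ₁ = 1.016π²/1.1453² ≈ 7.645.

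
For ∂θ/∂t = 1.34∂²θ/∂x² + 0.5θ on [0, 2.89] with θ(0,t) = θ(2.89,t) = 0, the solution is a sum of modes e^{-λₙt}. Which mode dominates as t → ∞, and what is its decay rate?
Eigenvalues: λₙ = 1.34n²π²/2.89² - 0.5.
First three modes:
  n=1: λ₁ = 1.34π²/2.89² - 0.5 ≈ 1.083
  n=2: λ₂ = 5.36π²/2.89² - 0.5 ≈ 5.834
  n=3: λ₃ = 12.06π²/2.89² - 0.5 ≈ 13.751
Since 1.34π²/2.89² ≈ 1.583 > 0.5, all λₙ > 0.
The n=1 mode decays slowest → dominates as t → ∞.
Asymptotic: θ ~ c₁ sin(πx/2.89) e^{-λ₁t} with decay rate λ₁ ≈ 1.083.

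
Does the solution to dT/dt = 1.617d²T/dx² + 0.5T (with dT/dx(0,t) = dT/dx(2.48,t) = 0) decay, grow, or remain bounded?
T grows unboundedly. With Neumann BCs the constant mode has diffusion eigenvalue 0, so any r > 0 makes it grow like e^(0.5t); solution grows exponentially.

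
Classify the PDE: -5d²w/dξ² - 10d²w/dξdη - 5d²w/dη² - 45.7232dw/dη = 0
A = -5, B = -10, C = -5. Discriminant B² - 4AC = 0. Since 0 = 0, parabolic.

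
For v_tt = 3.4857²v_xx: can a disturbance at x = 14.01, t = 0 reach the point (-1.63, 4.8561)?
Yes. The domain of dependence is [-18.55690777, 15.29690777], and 14.01 ∈ [-18.55690777, 15.29690777].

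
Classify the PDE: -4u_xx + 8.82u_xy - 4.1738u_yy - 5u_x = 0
A = -4, B = 8.82, C = -4.1738. Discriminant B² - 4AC = 11.0116. Since 11.0116 > 0, hyperbolic.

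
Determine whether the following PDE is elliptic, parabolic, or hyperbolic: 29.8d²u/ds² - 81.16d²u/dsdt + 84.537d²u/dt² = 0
Coefficients: A = 29.8, B = -81.16, C = 84.537. B² - 4AC = -3489.8648, which is negative, so the equation is elliptic.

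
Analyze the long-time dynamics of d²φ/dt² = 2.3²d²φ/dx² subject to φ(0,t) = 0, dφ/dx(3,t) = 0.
Long-time behavior: φ oscillates (no decay). Energy is conserved; the solution oscillates indefinitely as standing waves.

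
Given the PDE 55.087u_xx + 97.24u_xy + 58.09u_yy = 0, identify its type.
The second-order coefficients are A = 55.087, B = 97.24, C = 58.09. Since B² - 4AC = -3344.39772 < 0, this is an elliptic PDE.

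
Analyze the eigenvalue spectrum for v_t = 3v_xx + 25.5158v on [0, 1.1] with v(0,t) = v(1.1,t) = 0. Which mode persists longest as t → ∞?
Eigenvalues: λₙ = 3n²π²/1.1² - 25.5158.
First three modes:
  n=1: λ₁ = 3π²/1.1² - 25.5158 ≈ -1.046
  n=2: λ₂ = 12π²/1.1² - 25.5158 ≈ 72.365
  n=3: λ₃ = 27π²/1.1² - 25.5158 ≈ 194.715
Since 3π²/1.1² ≈ 24.47 < 25.5158, λ₁ < 0.
The n=1 mode grows fastest (−λₙ is largest for n=1) → dominates.
Asymptotic: v ~ c₁ sin(πx/1.1) e^{1.046t} (exponential growth at rate −λ₁ ≈ 1.046).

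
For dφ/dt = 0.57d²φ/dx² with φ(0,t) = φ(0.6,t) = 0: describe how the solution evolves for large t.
φ → 0. Heat diffuses out through both boundaries.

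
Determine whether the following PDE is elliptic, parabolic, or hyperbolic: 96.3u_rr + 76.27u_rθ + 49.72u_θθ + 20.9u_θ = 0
Coefficients: A = 96.3, B = 76.27, C = 49.72. B² - 4AC = -13335.0311, which is negative, so the equation is elliptic.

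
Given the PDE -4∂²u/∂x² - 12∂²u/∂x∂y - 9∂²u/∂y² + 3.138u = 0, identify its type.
The second-order coefficients are A = -4, B = -12, C = -9. Since B² - 4AC = 0 = 0, this is a parabolic PDE.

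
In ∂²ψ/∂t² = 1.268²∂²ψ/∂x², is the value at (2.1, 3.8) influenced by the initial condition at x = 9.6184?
No. The domain of dependence is [-2.7184, 6.9184], and 9.6184 is outside this interval.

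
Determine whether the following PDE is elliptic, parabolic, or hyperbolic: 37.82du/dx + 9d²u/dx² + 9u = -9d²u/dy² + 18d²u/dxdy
Rewriting in standard form: 9d²u/dx² - 18d²u/dxdy + 9d²u/dy² + 37.82du/dx + 9u = 0. Coefficients: A = 9, B = -18, C = 9. B² - 4AC = 0, which is zero, so the equation is parabolic.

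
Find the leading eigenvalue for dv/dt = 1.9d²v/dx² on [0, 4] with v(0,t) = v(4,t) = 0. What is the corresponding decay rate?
Eigenvalues: λₙ = 1.9n²π²/4².
First three modes:
  n=1: λ₁ = 1.9π²/4² ≈ 1.172
  n=2: λ₂ = 7.6π²/4² ≈ 4.688 (4× faster decay)
  n=3: λ₃ = 17.1π²/4² ≈ 10.548 (9× faster decay)
As t → ∞, higher modes decay exponentially faster. The n=1 mode dominates: v ~ c₁ sin(πx/4) e^{-λ₁t}.
Decay rate: λ₁ = 1.9π²/4² ≈ 1.172.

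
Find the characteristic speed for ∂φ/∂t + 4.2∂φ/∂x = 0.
Speed = 4.2. Information travels along x - 4.2t = const (rightward).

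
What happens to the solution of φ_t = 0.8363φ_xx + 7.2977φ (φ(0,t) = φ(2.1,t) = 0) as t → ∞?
φ grows unboundedly. Reaction dominates diffusion (r=7.2977 > κπ²/L²≈1.87); solution grows exponentially.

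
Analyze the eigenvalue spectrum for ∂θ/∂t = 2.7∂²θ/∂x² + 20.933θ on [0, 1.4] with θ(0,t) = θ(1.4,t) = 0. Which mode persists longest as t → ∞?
Eigenvalues: λₙ = 2.7n²π²/1.4² - 20.933.
First three modes:
  n=1: λ₁ = 2.7π²/1.4² - 20.933 ≈ -7.337
  n=2: λ₂ = 10.8π²/1.4² - 20.933 ≈ 33.451
  n=3: λ₃ = 24.3π²/1.4² - 20.933 ≈ 101.43
Since 2.7π²/1.4² ≈ 13.596 < 20.933, λ₁ < 0.
The n=1 mode grows fastest (−λₙ is largest for n=1) → dominates.
Asymptotic: θ ~ c₁ sin(πx/1.4) e^{7.337t} (exponential growth at rate −λ₁ ≈ 7.337).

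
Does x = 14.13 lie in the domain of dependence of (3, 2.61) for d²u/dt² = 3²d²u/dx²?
No. The domain of dependence is [-4.83, 10.83], and 14.13 is outside this interval.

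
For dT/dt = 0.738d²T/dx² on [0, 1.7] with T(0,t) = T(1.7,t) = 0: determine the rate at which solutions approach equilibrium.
Eigenvalues: λₙ = 0.738n²π²/1.7².
First three modes:
  n=1: λ₁ = 0.738π²/1.7² ≈ 2.52
  n=2: λ₂ = 2.952π²/1.7² ≈ 10.081 (4× faster decay)
  n=3: λ₃ = 6.642π²/1.7² ≈ 22.683 (9× faster decay)
As t → ∞, higher modes decay exponentially faster. The n=1 mode dominates: T ~ c₁ sin(πx/1.7) e^{-λ₁t}.
Decay rate: λ₁ = 0.738π²/1.7² ≈ 2.52.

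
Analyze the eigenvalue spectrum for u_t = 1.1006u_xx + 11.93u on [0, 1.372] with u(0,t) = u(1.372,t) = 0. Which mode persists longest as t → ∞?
Eigenvalues: λₙ = 1.1006n²π²/1.372² - 11.93.
First three modes:
  n=1: λ₁ = 1.1006π²/1.372² - 11.93 ≈ -6.159
  n=2: λ₂ = 4.4024π²/1.372² - 11.93 ≈ 11.152
  n=3: λ₃ = 9.9054π²/1.372² - 11.93 ≈ 40.005
Since 1.1006π²/1.372² ≈ 5.771 < 11.93, λ₁ < 0.
The n=1 mode grows fastest (−λₙ is largest for n=1) → dominates.
Asymptotic: u ~ c₁ sin(πx/1.372) e^{6.159t} (exponential growth at rate −λ₁ ≈ 6.159).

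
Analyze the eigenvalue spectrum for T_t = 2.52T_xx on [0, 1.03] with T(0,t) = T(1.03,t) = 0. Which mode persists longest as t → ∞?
Eigenvalues: λₙ = 2.52n²π²/1.03².
First three modes:
  n=1: λ₁ = 2.52π²/1.03² ≈ 23.444
  n=2: λ₂ = 10.08π²/1.03² ≈ 93.775 (4× faster decay)
  n=3: λ₃ = 22.68π²/1.03² ≈ 210.993 (9× faster decay)
As t → ∞, higher modes decay exponentially faster. The n=1 mode dominates: T ~ c₁ sin(πx/1.03) e^{-λ₁t}.
Decay rate: λ₁ = 2.52π²/1.03² ≈ 23.444.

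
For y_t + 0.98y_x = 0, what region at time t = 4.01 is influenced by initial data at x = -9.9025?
At x = -5.9727. The characteristic carries data from (-9.9025, 0) to (-5.9727, 4.01).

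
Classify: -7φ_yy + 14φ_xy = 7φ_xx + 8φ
Rewriting in standard form: -7φ_xx + 14φ_xy - 7φ_yy - 8φ = 0. Parabolic (discriminant = 0).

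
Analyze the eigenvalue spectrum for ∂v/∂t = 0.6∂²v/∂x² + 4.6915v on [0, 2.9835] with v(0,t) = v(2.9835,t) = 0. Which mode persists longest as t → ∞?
Eigenvalues: λₙ = 0.6n²π²/2.9835² - 4.6915.
First three modes:
  n=1: λ₁ = 0.6π²/2.9835² - 4.6915 ≈ -4.026
  n=2: λ₂ = 2.4π²/2.9835² - 4.6915 ≈ -2.03
  n=3: λ₃ = 5.4π²/2.9835² - 4.6915 ≈ 1.296
Since 0.6π²/2.9835² ≈ 0.665 < 4.6915, λ₁ < 0.
The n=1 mode grows fastest (−λₙ is largest for n=1) → dominates.
Asymptotic: v ~ c₁ sin(πx/2.9835) e^{4.026t} (exponential growth at rate −λ₁ ≈ 4.026).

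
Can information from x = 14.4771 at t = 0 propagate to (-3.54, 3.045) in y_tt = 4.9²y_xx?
No. The domain of dependence is [-18.4605, 11.3805], and 14.4771 is outside this interval.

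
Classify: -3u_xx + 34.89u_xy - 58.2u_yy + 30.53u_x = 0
Hyperbolic (discriminant = 518.9121).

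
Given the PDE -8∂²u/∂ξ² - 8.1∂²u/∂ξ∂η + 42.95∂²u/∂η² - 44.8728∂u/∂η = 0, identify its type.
The second-order coefficients are A = -8, B = -8.1, C = 42.95. Since B² - 4AC = 1440.01 > 0, this is a hyperbolic PDE.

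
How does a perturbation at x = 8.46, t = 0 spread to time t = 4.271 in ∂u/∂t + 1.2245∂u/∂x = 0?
At x = 13.6898395. The characteristic carries data from (8.46, 0) to (13.6898395, 4.271).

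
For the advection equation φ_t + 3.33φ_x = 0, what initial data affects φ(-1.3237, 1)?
A single point: x = -4.6537. The characteristic through (-1.3237, 1) is x - 3.33t = const, so x = -1.3237 - 3.33·1 = -4.6537.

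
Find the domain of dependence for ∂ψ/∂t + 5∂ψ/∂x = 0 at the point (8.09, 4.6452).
A single point: x = -15.136. The characteristic through (8.09, 4.6452) is x - 5t = const, so x = 8.09 - 5·4.6452 = -15.136.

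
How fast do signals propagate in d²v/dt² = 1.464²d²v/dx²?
Speed = 1.464. Information travels along characteristics x = x₀ ± 1.464t.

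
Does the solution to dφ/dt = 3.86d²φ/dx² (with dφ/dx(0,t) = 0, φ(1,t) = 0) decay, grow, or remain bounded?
φ → 0. Heat escapes through the Dirichlet boundary.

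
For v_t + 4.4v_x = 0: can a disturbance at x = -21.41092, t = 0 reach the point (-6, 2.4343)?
No. Only data at x = -16.71092 affects (-6, 2.4343). Advection has one-way propagation along characteristics.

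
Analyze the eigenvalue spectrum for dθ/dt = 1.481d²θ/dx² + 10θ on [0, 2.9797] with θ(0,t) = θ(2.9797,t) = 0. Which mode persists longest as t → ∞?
Eigenvalues: λₙ = 1.481n²π²/2.9797² - 10.
First three modes:
  n=1: λ₁ = 1.481π²/2.9797² - 10 ≈ -8.354
  n=2: λ₂ = 5.924π²/2.9797² - 10 ≈ -3.415
  n=3: λ₃ = 13.329π²/2.9797² - 10 ≈ 4.817
Since 1.481π²/2.9797² ≈ 1.646 < 10, λ₁ < 0.
The n=1 mode grows fastest (−λₙ is largest for n=1) → dominates.
Asymptotic: θ ~ c₁ sin(πx/2.9797) e^{8.354t} (exponential growth at rate −λ₁ ≈ 8.354).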